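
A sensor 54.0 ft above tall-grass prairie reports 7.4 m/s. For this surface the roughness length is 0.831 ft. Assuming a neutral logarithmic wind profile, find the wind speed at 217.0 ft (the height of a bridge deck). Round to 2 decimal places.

Log law: V(z) ∝ ln(z/z₀), so V₂/V₁ = ln(z₂/z₀) / ln(z₁/z₀).
ln(217.0/0.831) = 5.5650, ln(54.0/0.831) = 4.1741
V₂ = 7.4 × 5.5650/4.1741 = 7.4 × 1.3332 = 9.8659 m/s

9.87 m/s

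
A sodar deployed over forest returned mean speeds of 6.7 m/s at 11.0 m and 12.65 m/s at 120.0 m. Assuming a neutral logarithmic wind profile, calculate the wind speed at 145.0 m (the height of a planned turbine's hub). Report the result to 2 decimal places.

Log law: V ∝ ln(z/z₀). From the pair, with r = V₁/V₂ = 0.52964,
ln z₀ = (ln z₁ − r·ln z₂)/(1 − r) = (2.3979 − 0.52964×4.7875)/0.47036 = -0.2929 → z₀ = 0.7461 m
V₃ = V₁ · ln(z₃/z₀)/ln(z₁/z₀) = 6.7 × 5.2696/2.6908 = 13.1212 m/s

13.12 m/s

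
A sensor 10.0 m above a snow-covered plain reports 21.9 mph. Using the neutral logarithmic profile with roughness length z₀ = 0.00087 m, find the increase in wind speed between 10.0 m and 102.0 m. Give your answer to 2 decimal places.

5.44 mph

Log law: V₂ = V₁ · ln(z₂/z₀)/ln(z₁/z₀) = 21.9 × 11.6720/9.3496 = 27.3398 mph
ΔV = 27.3398 − 21.9 = 5.4398 mph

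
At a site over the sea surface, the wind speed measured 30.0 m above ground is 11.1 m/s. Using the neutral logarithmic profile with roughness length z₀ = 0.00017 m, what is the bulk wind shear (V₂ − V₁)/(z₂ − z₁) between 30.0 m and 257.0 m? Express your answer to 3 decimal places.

0.009 m/s/m

Log law: V₂ = V₁ · ln(z₂/z₀)/ln(z₁/z₀) = 11.1 × 14.2288/12.0809 = 13.0735 m/s
ΔV/Δz = (13.0735 − 11.1)/(257.0 − 30.0) = 1.9735/227.0000 = 0.00869 m/s/m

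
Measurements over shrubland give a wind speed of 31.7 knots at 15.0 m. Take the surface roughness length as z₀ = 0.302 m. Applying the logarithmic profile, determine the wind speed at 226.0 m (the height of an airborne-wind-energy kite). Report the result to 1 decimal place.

Log law: V(z) ∝ ln(z/z₀), so V₂/V₁ = ln(z₂/z₀) / ln(z₁/z₀).
ln(226.0/0.302) = 6.6179, ln(15.0/0.302) = 3.9054
V₂ = 31.7 × 6.6179/3.9054 = 31.7 × 1.6946 = 53.7173 knots

53.7 knots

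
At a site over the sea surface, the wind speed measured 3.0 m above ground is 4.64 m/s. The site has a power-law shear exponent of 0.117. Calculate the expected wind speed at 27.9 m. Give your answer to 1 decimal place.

6.0 m/s

Power-law profile: V₂ = V₁ · (z₂/z₁)^α
V₂ = 4.64 × (27.9/3.0)^0.117 = 4.64 × (9.3000)^0.117
    = 4.64 × 1.2981 = 6.0232 m/s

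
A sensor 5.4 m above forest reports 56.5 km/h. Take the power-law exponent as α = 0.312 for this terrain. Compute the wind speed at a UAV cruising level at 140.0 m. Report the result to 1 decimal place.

156.0 km/h

Power-law profile: V₂ = V₁ · (z₂/z₁)^α
V₂ = 56.5 × (140.0/5.4)^0.312 = 56.5 × (25.9259)^0.312
    = 56.5 × 2.7611 = 156.0032 km/h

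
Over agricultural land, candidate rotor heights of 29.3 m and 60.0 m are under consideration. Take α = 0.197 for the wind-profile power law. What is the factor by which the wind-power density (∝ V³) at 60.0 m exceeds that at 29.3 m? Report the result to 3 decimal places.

1.527

Speed ratio: V_B/V_A = (z_B/z_A)^α = (60.0/29.3)^0.197 = (2.0478)^0.197 = 1.15166
Power-density ratio: P_B/P_A = (V_B/V_A)³ = (1.15166)³ = 1.52746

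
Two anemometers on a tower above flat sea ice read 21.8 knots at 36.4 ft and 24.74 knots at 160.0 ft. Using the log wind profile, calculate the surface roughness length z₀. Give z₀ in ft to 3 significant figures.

z₀ ≈ 0.000621 ft

Log law: V(z) ∝ ln(z/z₀). With r = V₁/V₂ = 21.8/24.74 = 0.88116,
r · ln(z₂/z₀) = ln(z₁/z₀) ⇒ ln z₀ = (ln z₁ − r·ln z₂)/(1 − r)
ln z₀ = (3.59457 − 0.88116×5.07517) / 0.11884 = -7.3841
z₀ = exp(-7.3841) = 0.0006211 ft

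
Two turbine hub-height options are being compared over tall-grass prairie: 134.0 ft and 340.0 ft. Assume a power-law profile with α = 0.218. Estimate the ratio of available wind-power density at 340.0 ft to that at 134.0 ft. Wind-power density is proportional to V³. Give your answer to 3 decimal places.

Speed ratio: V_B/V_A = (z_B/z_A)^α = (340.0/134.0)^0.218 = (2.5373)^0.218 = 1.22505
Power-density ratio: P_B/P_A = (V_B/V_A)³ = (1.22505)³ = 1.83849

1.838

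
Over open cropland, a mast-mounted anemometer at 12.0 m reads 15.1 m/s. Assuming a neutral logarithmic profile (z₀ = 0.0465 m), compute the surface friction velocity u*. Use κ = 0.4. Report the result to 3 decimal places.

Log law: V(z) = (u*/κ) · ln(z/z₀) ⇒ u* = κ · V / ln(z/z₀)
u* = 0.4 × 15.1 / ln(12.0/0.0465) = 0.4 × 15.1 / 5.5532
   = 6.0400 / 5.5532 = 1.0877 m/s

u* ≈ 1.088 m/s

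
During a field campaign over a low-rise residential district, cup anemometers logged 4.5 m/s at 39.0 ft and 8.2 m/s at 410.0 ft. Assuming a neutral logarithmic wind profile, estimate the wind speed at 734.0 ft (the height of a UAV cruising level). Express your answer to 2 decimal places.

9.12 m/s

Log law: V ∝ ln(z/z₀). From the pair, with r = V₁/V₂ = 0.54878,
ln z₀ = (ln z₁ − r·ln z₂)/(1 − r) = (3.6636 − 0.54878×6.0162)/0.45122 = 0.8023 → z₀ = 2.231 ft
V₃ = V₁ · ln(z₃/z₀)/ln(z₁/z₀) = 4.5 × 5.7962/2.8613 = 9.1159 m/s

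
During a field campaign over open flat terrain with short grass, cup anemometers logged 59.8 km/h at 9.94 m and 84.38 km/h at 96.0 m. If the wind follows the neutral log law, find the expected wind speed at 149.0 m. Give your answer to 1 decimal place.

Log law: V ∝ ln(z/z₀). From the pair, with r = V₁/V₂ = 0.70870,
ln z₀ = (ln z₁ − r·ln z₂)/(1 − r) = (2.2966 − 0.70870×4.5643)/0.29130 = -3.2207 → z₀ = 0.03993 m
V₃ = V₁ · ln(z₃/z₀)/ln(z₁/z₀) = 59.8 × 8.2246/5.5172 = 89.1447 km/h

89.1 km/h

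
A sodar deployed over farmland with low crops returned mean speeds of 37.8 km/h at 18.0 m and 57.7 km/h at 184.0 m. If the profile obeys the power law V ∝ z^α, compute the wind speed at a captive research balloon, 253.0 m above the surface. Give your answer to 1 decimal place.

First find α: α = ln(V₂/V₁)/ln(z₂/z₁) = ln(57.7/37.8)/ln(184.0/18.0) = 0.42295/2.32456 = 0.1819
Extrapolate from 184.0 m to 253.0 m: V₃ = 57.7 × (253.0/184.0)^0.1819 = 57.7 × 1.0597 = 61.1420 km/h

61.1 km/h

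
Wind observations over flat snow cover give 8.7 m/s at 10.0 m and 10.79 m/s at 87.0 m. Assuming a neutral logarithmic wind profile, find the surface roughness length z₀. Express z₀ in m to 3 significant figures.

Log law: V(z) ∝ ln(z/z₀). With r = V₁/V₂ = 8.7/10.79 = 0.80630,
r · ln(z₂/z₀) = ln(z₁/z₀) ⇒ ln z₀ = (ln z₁ − r·ln z₂)/(1 − r)
ln z₀ = (2.30259 − 0.80630×4.46591) / 0.19370 = -6.7026
z₀ = exp(-6.7026) = 0.001228 m

z₀ ≈ 0.00123 m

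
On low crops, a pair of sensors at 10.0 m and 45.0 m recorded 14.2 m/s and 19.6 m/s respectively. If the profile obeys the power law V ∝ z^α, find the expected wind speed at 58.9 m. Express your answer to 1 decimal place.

First find α: α = ln(V₂/V₁)/ln(z₂/z₁) = ln(19.6/14.2)/ln(45.0/10.0) = 0.32229/1.50408 = 0.2143
Extrapolate from 45.0 m to 58.9 m: V₃ = 19.6 × (58.9/45.0)^0.2143 = 19.6 × 1.0594 = 20.7637 m/s

20.8 m/s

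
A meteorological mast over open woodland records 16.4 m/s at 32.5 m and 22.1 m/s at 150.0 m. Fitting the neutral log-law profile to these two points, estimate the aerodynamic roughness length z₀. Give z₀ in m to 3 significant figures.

z₀ ≈ 0.399 m

Log law: V(z) ∝ ln(z/z₀). With r = V₁/V₂ = 16.4/22.1 = 0.74208,
r · ln(z₂/z₀) = ln(z₁/z₀) ⇒ ln z₀ = (ln z₁ − r·ln z₂)/(1 − r)
ln z₀ = (3.48124 − 0.74208×5.01064) / 0.25792 = -0.9191
z₀ = exp(-0.9191) = 0.3989 m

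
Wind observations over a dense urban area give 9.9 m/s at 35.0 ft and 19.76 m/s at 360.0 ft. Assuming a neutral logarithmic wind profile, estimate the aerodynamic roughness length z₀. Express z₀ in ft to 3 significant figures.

Log law: V(z) ∝ ln(z/z₀). With r = V₁/V₂ = 9.9/19.76 = 0.50101,
r · ln(z₂/z₀) = ln(z₁/z₀) ⇒ ln z₀ = (ln z₁ − r·ln z₂)/(1 − r)
ln z₀ = (3.55535 − 0.50101×5.88610) / 0.49899 = 1.2151
z₀ = exp(1.2151) = 3.371 ft

z₀ ≈ 3.37 ft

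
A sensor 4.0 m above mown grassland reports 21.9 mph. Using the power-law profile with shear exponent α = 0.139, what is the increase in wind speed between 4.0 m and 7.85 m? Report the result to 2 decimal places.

Power law: V₂ = V₁ · (z₂/z₁)^α = 21.9 × (1.9625)^0.139 = 24.0516 mph
ΔV = 24.0516 − 21.9 = 2.1516 mph

2.15 mph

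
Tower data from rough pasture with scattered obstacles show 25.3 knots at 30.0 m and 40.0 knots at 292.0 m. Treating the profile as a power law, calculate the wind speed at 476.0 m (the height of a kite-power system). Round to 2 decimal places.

44.13 knots

First find α: α = ln(V₂/V₁)/ln(z₂/z₁) = ln(40.0/25.3)/ln(292.0/30.0) = 0.45808/2.27556 = 0.2013
Extrapolate from 292.0 m to 476.0 m: V₃ = 40.0 × (476.0/292.0)^0.2013 = 40.0 × 1.1034 = 44.1348 knots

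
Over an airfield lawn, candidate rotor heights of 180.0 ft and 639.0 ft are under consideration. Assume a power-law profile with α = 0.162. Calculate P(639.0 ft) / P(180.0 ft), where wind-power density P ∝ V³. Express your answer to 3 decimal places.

Speed ratio: V_B/V_A = (z_B/z_A)^α = (639.0/180.0)^0.162 = (3.5500)^0.162 = 1.22783
Power-density ratio: P_B/P_A = (V_B/V_A)³ = (1.22783)³ = 1.85102

1.851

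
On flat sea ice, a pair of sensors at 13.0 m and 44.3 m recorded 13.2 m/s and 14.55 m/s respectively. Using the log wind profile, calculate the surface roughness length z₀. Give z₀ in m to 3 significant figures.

z₀ ≈ 0.0000808 m

Log law: V(z) ∝ ln(z/z₀). With r = V₁/V₂ = 13.2/14.55 = 0.90722,
r · ln(z₂/z₀) = ln(z₁/z₀) ⇒ ln z₀ = (ln z₁ − r·ln z₂)/(1 − r)
ln z₀ = (2.56495 − 0.90722×3.79098) / 0.09278 = -9.4230
z₀ = exp(-9.4230) = 0.00008085 m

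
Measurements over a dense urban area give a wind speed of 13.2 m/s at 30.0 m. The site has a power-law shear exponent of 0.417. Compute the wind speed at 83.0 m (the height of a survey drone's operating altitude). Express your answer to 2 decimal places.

Power-law profile: V₂ = V₁ · (z₂/z₁)^α
V₂ = 13.2 × (83.0/30.0)^0.417 = 13.2 × (2.7667)^0.417
    = 13.2 × 1.5286 = 20.1776 m/s

20.18 m/s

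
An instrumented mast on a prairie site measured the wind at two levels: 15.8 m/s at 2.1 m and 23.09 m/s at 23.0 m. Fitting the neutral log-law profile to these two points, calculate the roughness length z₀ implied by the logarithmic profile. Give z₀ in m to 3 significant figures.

z₀ ≈ 0.0117 m

Log law: V(z) ∝ ln(z/z₀). With r = V₁/V₂ = 15.8/23.09 = 0.68428,
r · ln(z₂/z₀) = ln(z₁/z₀) ⇒ ln z₀ = (ln z₁ − r·ln z₂)/(1 − r)
ln z₀ = (0.74194 − 0.68428×3.13549) / 0.31572 = -4.4457
z₀ = exp(-4.4457) = 0.01173 m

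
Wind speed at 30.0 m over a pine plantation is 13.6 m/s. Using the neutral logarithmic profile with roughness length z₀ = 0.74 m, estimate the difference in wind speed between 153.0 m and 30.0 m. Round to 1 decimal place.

6.0 m/s

Log law: V₂ = V₁ · ln(z₂/z₀)/ln(z₁/z₀) = 13.6 × 5.3315/3.7023 = 19.5848 m/s
ΔV = 19.5848 − 13.6 = 5.9848 m/s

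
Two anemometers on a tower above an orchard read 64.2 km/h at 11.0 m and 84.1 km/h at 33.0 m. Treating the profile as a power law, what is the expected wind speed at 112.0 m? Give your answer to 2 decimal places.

113.56 km/h

First find α: α = ln(V₂/V₁)/ln(z₂/z₁) = ln(84.1/64.2)/ln(33.0/11.0) = 0.27000/1.09861 = 0.2458
Extrapolate from 33.0 m to 112.0 m: V₃ = 84.1 × (112.0/33.0)^0.2458 = 84.1 × 1.3503 = 113.5601 km/h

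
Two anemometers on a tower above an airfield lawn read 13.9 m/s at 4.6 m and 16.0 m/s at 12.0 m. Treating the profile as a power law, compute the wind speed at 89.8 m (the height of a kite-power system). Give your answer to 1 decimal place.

21.5 m/s

First find α: α = ln(V₂/V₁)/ln(z₂/z₁) = ln(16.0/13.9)/ln(12.0/4.6) = 0.14070/0.95885 = 0.1467
Extrapolate from 12.0 m to 89.8 m: V₃ = 16.0 × (89.8/12.0)^0.1467 = 16.0 × 1.3436 = 21.4973 m/s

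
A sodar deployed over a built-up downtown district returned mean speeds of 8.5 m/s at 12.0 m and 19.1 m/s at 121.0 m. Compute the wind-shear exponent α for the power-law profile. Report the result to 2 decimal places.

α ≈ 0.35

Power law: V₂/V₁ = (z₂/z₁)^α ⇒ α = ln(V₂/V₁) / ln(z₂/z₁)
α = ln(19.1/8.5) / ln(121.0/12.0) = ln(2.2471) / ln(10.0833)
  = 0.80962 / 2.31088 = 0.35035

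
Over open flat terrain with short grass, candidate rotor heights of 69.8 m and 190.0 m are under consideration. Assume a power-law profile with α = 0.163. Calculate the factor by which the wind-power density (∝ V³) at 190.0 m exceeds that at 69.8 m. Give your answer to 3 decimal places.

Speed ratio: V_B/V_A = (z_B/z_A)^α = (190.0/69.8)^0.163 = (2.7221)^0.163 = 1.17730
Power-density ratio: P_B/P_A = (V_B/V_A)³ = (1.17730)³ = 1.63179

1.632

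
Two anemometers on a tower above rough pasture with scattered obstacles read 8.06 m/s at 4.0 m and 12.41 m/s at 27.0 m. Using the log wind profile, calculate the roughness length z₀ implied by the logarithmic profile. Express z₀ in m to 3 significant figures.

Log law: V(z) ∝ ln(z/z₀). With r = V₁/V₂ = 8.06/12.41 = 0.64948,
r · ln(z₂/z₀) = ln(z₁/z₀) ⇒ ln z₀ = (ln z₁ − r·ln z₂)/(1 − r)
ln z₀ = (1.38629 − 0.64948×3.29584) / 0.35052 = -2.1518
z₀ = exp(-2.1518) = 0.1163 m

z₀ ≈ 0.116 m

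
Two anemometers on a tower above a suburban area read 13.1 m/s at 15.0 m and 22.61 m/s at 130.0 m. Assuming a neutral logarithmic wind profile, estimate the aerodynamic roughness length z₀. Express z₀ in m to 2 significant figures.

z₀ ≈ 0.77 m

Log law: V(z) ∝ ln(z/z₀). With r = V₁/V₂ = 13.1/22.61 = 0.57939,
r · ln(z₂/z₀) = ln(z₁/z₀) ⇒ ln z₀ = (ln z₁ − r·ln z₂)/(1 − r)
ln z₀ = (2.70805 − 0.57939×4.86753) / 0.42061 = -0.2666
z₀ = exp(-0.2666) = 0.7660 m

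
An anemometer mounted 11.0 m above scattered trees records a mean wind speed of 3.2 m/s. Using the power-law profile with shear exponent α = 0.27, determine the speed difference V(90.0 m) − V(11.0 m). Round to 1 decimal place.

2.4 m/s

Power law: V₂ = V₁ · (z₂/z₁)^α = 3.2 × (8.1818)^0.27 = 5.6444 m/s
ΔV = 5.6444 − 3.2 = 2.4444 m/s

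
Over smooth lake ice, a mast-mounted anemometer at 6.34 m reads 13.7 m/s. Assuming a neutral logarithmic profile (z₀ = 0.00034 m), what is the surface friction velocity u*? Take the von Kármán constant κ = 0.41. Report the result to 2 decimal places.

Log law: V(z) = (u*/κ) · ln(z/z₀) ⇒ u* = κ · V / ln(z/z₀)
u* = 0.41 × 13.7 / ln(6.34/0.00034) = 0.41 × 13.7 / 9.8334
   = 5.6170 / 9.8334 = 0.5712 m/s

u* ≈ 0.57 m/s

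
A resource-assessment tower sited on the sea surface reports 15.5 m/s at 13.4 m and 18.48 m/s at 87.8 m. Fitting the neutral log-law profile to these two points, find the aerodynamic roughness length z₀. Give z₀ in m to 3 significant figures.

z₀ ≈ 0.000760 m

Log law: V(z) ∝ ln(z/z₀). With r = V₁/V₂ = 15.5/18.48 = 0.83874,
r · ln(z₂/z₀) = ln(z₁/z₀) ⇒ ln z₀ = (ln z₁ − r·ln z₂)/(1 − r)
ln z₀ = (2.59525 − 0.83874×4.47506) / 0.16126 = -7.1823
z₀ = exp(-7.1823) = 0.0007599 m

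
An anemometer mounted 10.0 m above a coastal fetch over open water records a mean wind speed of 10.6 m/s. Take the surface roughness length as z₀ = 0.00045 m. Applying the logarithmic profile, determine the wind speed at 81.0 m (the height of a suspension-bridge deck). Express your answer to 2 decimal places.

12.82 m/s

Log law: V(z) ∝ ln(z/z₀), so V₂/V₁ = ln(z₂/z₀) / ln(z₁/z₀).
ln(81.0/0.00045) = 12.1007, ln(10.0/0.00045) = 10.0088
V₂ = 10.6 × 12.1007/10.0088 = 10.6 × 1.2090 = 12.8154 m/s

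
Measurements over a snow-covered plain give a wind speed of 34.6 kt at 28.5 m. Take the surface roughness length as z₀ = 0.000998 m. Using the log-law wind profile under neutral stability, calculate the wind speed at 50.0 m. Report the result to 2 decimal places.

36.50 kt

Log law: V(z) ∝ ln(z/z₀), so V₂/V₁ = ln(z₂/z₀) / ln(z₁/z₀).
ln(50.0/0.000998) = 10.8218, ln(28.5/0.000998) = 10.2597
V₂ = 34.6 × 10.8218/10.2597 = 34.6 × 1.0548 = 36.4957 kt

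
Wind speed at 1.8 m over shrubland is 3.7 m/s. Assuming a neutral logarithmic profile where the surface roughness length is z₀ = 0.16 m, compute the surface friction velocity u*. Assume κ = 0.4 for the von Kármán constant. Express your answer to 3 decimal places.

u* ≈ 0.611 m/s

Log law: V(z) = (u*/κ) · ln(z/z₀) ⇒ u* = κ · V / ln(z/z₀)
u* = 0.4 × 3.7 / ln(1.8/0.16) = 0.4 × 3.7 / 2.4204
   = 1.4800 / 2.4204 = 0.6115 m/s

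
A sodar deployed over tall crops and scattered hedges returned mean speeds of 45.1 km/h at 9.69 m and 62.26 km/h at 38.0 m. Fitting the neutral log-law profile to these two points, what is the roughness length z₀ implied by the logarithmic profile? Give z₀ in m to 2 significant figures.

z₀ ≈ 0.27 m

Log law: V(z) ∝ ln(z/z₀). With r = V₁/V₂ = 45.1/62.26 = 0.72438,
r · ln(z₂/z₀) = ln(z₁/z₀) ⇒ ln z₀ = (ln z₁ − r·ln z₂)/(1 − r)
ln z₀ = (2.27109 − 0.72438×3.63759) / 0.27562 = -1.3203
z₀ = exp(-1.3203) = 0.2670 m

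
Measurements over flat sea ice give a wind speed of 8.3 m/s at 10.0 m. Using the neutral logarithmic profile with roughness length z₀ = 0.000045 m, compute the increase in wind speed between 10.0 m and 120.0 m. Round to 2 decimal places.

1.68 m/s

Log law: V₂ = V₁ · ln(z₂/z₀)/ln(z₁/z₀) = 8.3 × 14.7963/12.3114 = 9.9752 m/s
ΔV = 9.9752 − 8.3 = 1.6752 m/s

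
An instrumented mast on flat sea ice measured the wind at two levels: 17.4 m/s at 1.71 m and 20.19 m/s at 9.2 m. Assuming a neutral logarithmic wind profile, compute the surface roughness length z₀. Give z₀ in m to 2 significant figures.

Log law: V(z) ∝ ln(z/z₀). With r = V₁/V₂ = 17.4/20.19 = 0.86181,
r · ln(z₂/z₀) = ln(z₁/z₀) ⇒ ln z₀ = (ln z₁ − r·ln z₂)/(1 − r)
ln z₀ = (0.53649 − 0.86181×2.21920) / 0.13819 = -9.9578
z₀ = exp(-9.9578) = 0.00004736 m

z₀ ≈ 0.000047 m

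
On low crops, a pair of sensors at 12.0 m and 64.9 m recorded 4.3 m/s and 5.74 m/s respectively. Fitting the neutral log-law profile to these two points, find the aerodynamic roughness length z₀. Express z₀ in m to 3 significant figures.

z₀ ≈ 0.0777 m

Log law: V(z) ∝ ln(z/z₀). With r = V₁/V₂ = 4.3/5.74 = 0.74913,
r · ln(z₂/z₀) = ln(z₁/z₀) ⇒ ln z₀ = (ln z₁ − r·ln z₂)/(1 − r)
ln z₀ = (2.48491 − 0.74913×4.17285) / 0.25087 = -2.5555
z₀ = exp(-2.5555) = 0.07766 m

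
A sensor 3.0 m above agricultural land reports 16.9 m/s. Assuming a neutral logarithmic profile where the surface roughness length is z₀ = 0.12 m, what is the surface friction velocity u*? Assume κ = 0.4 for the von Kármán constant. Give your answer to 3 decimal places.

u* ≈ 2.100 m/s

Log law: V(z) = (u*/κ) · ln(z/z₀) ⇒ u* = κ · V / ln(z/z₀)
u* = 0.4 × 16.9 / ln(3.0/0.12) = 0.4 × 16.9 / 3.2189
   = 6.7600 / 3.2189 = 2.1001 m/s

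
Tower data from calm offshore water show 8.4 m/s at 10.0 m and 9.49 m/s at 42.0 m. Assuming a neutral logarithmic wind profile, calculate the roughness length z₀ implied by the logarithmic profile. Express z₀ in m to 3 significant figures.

z₀ ≈ 0.000157 m

Log law: V(z) ∝ ln(z/z₀). With r = V₁/V₂ = 8.4/9.49 = 0.88514,
r · ln(z₂/z₀) = ln(z₁/z₀) ⇒ ln z₀ = (ln z₁ − r·ln z₂)/(1 − r)
ln z₀ = (2.30259 − 0.88514×3.73767) / 0.11486 = -8.7568
z₀ = exp(-8.7568) = 0.0001574 m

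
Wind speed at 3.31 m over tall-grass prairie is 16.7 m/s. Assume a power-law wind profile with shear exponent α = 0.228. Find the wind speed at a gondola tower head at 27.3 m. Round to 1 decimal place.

27.0 m/s

Power-law profile: V₂ = V₁ · (z₂/z₁)^α
V₂ = 16.7 × (27.3/3.31)^0.228 = 16.7 × (8.2477)^0.228
    = 16.7 × 1.6178 = 27.0172 m/s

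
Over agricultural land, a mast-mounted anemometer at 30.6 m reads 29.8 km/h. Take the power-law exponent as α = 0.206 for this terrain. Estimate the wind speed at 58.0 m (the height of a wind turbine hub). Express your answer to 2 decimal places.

34.00 km/h

Power-law profile: V₂ = V₁ · (z₂/z₁)^α
V₂ = 29.8 × (58.0/30.6)^0.206 = 29.8 × (1.8954)^0.206
    = 29.8 × 1.1408 = 33.9957 km/h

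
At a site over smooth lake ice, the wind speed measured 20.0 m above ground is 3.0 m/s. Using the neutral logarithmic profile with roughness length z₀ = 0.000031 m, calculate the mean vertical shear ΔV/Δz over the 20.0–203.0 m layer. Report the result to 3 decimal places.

Log law: V₂ = V₁ · ln(z₂/z₀)/ln(z₁/z₀) = 3.0 × 15.6947/13.3773 = 3.5197 m/s
ΔV/Δz = (3.5197 − 3.0)/(203.0 − 20.0) = 0.5197/183.0000 = 0.00284 m/s/m

0.003 m/s/m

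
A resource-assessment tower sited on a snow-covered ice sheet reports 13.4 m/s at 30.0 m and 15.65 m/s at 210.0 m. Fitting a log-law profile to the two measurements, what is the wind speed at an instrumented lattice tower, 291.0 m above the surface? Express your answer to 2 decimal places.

Log law: V ∝ ln(z/z₀). From the pair, with r = V₁/V₂ = 0.85623,
ln z₀ = (ln z₁ − r·ln z₂)/(1 − r) = (3.4012 − 0.85623×5.3471)/0.14377 = -8.1878 → z₀ = 0.0002780 m
V₃ = V₁ · ln(z₃/z₀)/ln(z₁/z₀) = 13.4 × 13.8611/11.5890 = 16.0272 m/s

16.03 m/s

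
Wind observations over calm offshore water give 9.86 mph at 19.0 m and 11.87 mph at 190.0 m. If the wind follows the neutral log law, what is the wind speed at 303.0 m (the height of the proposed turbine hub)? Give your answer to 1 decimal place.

Log law: V ∝ ln(z/z₀). From the pair, with r = V₁/V₂ = 0.83067,
ln z₀ = (ln z₁ − r·ln z₂)/(1 − r) = (2.9444 − 0.83067×5.2470)/0.16933 = -8.3508 → z₀ = 0.0002362 m
V₃ = V₁ · ln(z₃/z₀)/ln(z₁/z₀) = 9.86 × 14.0646/11.2953 = 12.2774 mph

12.3 mph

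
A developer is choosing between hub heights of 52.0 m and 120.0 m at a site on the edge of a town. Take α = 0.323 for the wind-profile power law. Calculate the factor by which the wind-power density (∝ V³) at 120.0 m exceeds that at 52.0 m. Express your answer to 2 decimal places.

2.25

Speed ratio: V_B/V_A = (z_B/z_A)^α = (120.0/52.0)^0.323 = (2.3077)^0.323 = 1.31011
Power-density ratio: P_B/P_A = (V_B/V_A)³ = (1.31011)³ = 2.24864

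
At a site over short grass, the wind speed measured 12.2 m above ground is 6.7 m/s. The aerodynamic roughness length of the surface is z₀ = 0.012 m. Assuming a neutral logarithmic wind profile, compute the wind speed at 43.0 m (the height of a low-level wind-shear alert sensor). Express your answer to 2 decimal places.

Log law: V(z) ∝ ln(z/z₀), so V₂/V₁ = ln(z₂/z₀) / ln(z₁/z₀).
ln(43.0/0.012) = 8.1840, ln(12.2/0.012) = 6.9243
V₂ = 6.7 × 8.1840/6.9243 = 6.7 × 1.1819 = 7.9190 m/s

7.92 m/s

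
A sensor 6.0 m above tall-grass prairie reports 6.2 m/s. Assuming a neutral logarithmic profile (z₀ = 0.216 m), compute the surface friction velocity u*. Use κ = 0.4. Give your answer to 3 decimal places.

Log law: V(z) = (u*/κ) · ln(z/z₀) ⇒ u* = κ · V / ln(z/z₀)
u* = 0.4 × 6.2 / ln(6.0/0.216) = 0.4 × 6.2 / 3.3242
   = 2.4800 / 3.3242 = 0.7460 m/s

u* ≈ 0.746 m/s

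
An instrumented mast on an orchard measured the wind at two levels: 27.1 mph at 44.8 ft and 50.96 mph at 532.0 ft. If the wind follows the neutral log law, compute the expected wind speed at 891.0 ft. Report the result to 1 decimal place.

55.9 mph

Log law: V ∝ ln(z/z₀). From the pair, with r = V₁/V₂ = 0.53179,
ln z₀ = (ln z₁ − r·ln z₂)/(1 − r) = (3.8022 − 0.53179×6.2766)/0.46821 = 0.9918 → z₀ = 2.696 ft
V₃ = V₁ · ln(z₃/z₀)/ln(z₁/z₀) = 27.1 × 5.8006/2.8104 = 55.9327 mph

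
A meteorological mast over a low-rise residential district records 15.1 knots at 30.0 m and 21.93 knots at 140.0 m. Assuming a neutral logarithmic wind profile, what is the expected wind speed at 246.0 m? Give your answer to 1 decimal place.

24.4 knots

Log law: V ∝ ln(z/z₀). From the pair, with r = V₁/V₂ = 0.68855,
ln z₀ = (ln z₁ − r·ln z₂)/(1 − r) = (3.4012 − 0.68855×4.9416)/0.31145 = -0.0045 → z₀ = 0.9955 m
V₃ = V₁ · ln(z₃/z₀)/ln(z₁/z₀) = 15.1 × 5.5098/3.4057 = 24.4293 knots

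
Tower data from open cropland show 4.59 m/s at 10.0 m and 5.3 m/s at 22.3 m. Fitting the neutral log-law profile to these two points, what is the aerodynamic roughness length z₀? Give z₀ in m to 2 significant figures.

Log law: V(z) ∝ ln(z/z₀). With r = V₁/V₂ = 4.59/5.3 = 0.86604,
r · ln(z₂/z₀) = ln(z₁/z₀) ⇒ ln z₀ = (ln z₁ − r·ln z₂)/(1 − r)
ln z₀ = (2.30259 − 0.86604×3.10459) / 0.13396 = -2.8822
z₀ = exp(-2.8822) = 0.05601 m

z₀ ≈ 0.056 m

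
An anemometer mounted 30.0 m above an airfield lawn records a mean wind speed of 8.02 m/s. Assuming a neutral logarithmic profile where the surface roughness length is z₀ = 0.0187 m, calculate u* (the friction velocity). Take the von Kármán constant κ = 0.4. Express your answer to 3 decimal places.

Log law: V(z) = (u*/κ) · ln(z/z₀) ⇒ u* = κ · V / ln(z/z₀)
u* = 0.4 × 8.02 / ln(30.0/0.0187) = 0.4 × 8.02 / 7.3804
   = 3.2080 / 7.3804 = 0.4347 m/s

u* ≈ 0.435 m/s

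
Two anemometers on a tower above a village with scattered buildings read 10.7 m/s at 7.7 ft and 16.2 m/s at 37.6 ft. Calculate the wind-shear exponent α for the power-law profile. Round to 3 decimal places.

Power law: V₂/V₁ = (z₂/z₁)^α ⇒ α = ln(V₂/V₁) / ln(z₂/z₁)
α = ln(16.2/10.7) / ln(37.6/7.7) = ln(1.5140) / ln(4.8831)
  = 0.41477 / 1.58578 = 0.26155

α ≈ 0.262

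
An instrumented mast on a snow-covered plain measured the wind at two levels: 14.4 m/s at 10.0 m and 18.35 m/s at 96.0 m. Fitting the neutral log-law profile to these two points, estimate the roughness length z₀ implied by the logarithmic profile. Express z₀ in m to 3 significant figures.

z₀ ≈ 0.00262 m

Log law: V(z) ∝ ln(z/z₀). With r = V₁/V₂ = 14.4/18.35 = 0.78474,
r · ln(z₂/z₀) = ln(z₁/z₀) ⇒ ln z₀ = (ln z₁ − r·ln z₂)/(1 − r)
ln z₀ = (2.30259 − 0.78474×4.56435) / 0.21526 = -5.9428
z₀ = exp(-5.9428) = 0.002625 m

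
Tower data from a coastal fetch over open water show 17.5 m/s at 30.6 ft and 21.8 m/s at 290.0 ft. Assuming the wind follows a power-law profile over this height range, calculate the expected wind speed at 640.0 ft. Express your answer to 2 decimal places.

First find α: α = ln(V₂/V₁)/ln(z₂/z₁) = ln(21.8/17.5)/ln(290.0/30.6) = 0.21971/2.24888 = 0.0977
Extrapolate from 290.0 ft to 640.0 ft: V₃ = 21.8 × (640.0/290.0)^0.0977 = 21.8 × 1.0804 = 23.5528 m/s

23.55 m/s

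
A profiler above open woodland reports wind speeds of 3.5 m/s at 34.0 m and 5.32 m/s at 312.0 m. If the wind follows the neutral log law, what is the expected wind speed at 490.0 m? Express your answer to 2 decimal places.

5.69 m/s

Log law: V ∝ ln(z/z₀). From the pair, with r = V₁/V₂ = 0.65789,
ln z₀ = (ln z₁ − r·ln z₂)/(1 − r) = (3.5264 − 0.65789×5.7430)/0.34211 = -0.7364 → z₀ = 0.4788 m
V₃ = V₁ · ln(z₃/z₀)/ln(z₁/z₀) = 3.5 × 6.9308/4.2628 = 5.6906 m/s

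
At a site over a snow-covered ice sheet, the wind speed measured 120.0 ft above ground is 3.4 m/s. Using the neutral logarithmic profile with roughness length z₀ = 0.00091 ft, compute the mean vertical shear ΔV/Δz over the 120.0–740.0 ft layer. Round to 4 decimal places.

Log law: V₂ = V₁ · ln(z₂/z₀)/ln(z₁/z₀) = 3.4 × 13.6087/11.7896 = 3.9246 m/s
ΔV/Δz = (3.9246 − 3.4)/(740.0 − 120.0) = 0.5246/620.0000 = 0.00085 m/s/ft

0.0008 m/s/ft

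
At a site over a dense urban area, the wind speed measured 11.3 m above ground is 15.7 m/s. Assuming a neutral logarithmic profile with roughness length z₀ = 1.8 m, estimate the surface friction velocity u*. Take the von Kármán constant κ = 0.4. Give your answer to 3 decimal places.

u* ≈ 3.419 m/s

Log law: V(z) = (u*/κ) · ln(z/z₀) ⇒ u* = κ · V / ln(z/z₀)
u* = 0.4 × 15.7 / ln(11.3/1.8) = 0.4 × 15.7 / 1.8370
   = 6.2800 / 1.8370 = 3.4186 m/s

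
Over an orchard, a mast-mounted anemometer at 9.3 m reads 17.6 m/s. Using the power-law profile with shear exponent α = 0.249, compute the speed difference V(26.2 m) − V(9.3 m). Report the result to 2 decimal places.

5.18 m/s

Power law: V₂ = V₁ · (z₂/z₁)^α = 17.6 × (2.8172)^0.249 = 22.7781 m/s
ΔV = 22.7781 − 17.6 = 5.1781 m/s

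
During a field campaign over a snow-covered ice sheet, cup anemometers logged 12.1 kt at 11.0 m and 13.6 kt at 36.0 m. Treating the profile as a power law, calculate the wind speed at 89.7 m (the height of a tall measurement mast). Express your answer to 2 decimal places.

First find α: α = ln(V₂/V₁)/ln(z₂/z₁) = ln(13.6/12.1)/ln(36.0/11.0) = 0.11686/1.18562 = 0.0986
Extrapolate from 36.0 m to 89.7 m: V₃ = 13.6 × (89.7/36.0)^0.0986 = 13.6 × 1.0942 = 14.8806 kt

14.88 kt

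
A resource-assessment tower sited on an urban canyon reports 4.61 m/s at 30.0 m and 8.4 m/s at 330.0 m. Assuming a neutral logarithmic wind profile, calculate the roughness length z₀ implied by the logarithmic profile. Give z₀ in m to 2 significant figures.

z₀ ≈ 1.6 m

Log law: V(z) ∝ ln(z/z₀). With r = V₁/V₂ = 4.61/8.4 = 0.54881,
r · ln(z₂/z₀) = ln(z₁/z₀) ⇒ ln z₀ = (ln z₁ − r·ln z₂)/(1 − r)
ln z₀ = (3.40120 − 0.54881×5.79909) / 0.45119 = 0.4845
z₀ = exp(0.4845) = 1.623 m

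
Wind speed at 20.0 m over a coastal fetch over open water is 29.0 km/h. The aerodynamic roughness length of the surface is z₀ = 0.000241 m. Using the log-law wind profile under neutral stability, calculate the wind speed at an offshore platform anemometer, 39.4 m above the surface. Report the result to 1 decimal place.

Log law: V(z) ∝ ln(z/z₀), so V₂/V₁ = ln(z₂/z₀) / ln(z₁/z₀).
ln(39.4/0.000241) = 12.0045, ln(20.0/0.000241) = 11.3264
V₂ = 29.0 × 12.0045/11.3264 = 29.0 × 1.0599 = 30.7360 km/h

30.7 km/h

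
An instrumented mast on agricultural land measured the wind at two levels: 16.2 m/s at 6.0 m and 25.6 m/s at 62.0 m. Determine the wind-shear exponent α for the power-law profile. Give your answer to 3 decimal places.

α ≈ 0.196

Power law: V₂/V₁ = (z₂/z₁)^α ⇒ α = ln(V₂/V₁) / ln(z₂/z₁)
α = ln(25.6/16.2) / ln(62.0/6.0) = ln(1.5802) / ln(10.3333)
  = 0.45758 / 2.33537 = 0.19593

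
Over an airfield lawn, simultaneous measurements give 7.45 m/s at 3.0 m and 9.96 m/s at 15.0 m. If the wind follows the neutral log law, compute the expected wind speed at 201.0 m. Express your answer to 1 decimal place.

Log law: V ∝ ln(z/z₀). From the pair, with r = V₁/V₂ = 0.74799,
ln z₀ = (ln z₁ − r·ln z₂)/(1 − r) = (1.0986 − 0.74799×2.7081)/0.25201 = -3.6784 → z₀ = 0.02526 m
V₃ = V₁ · ln(z₃/z₀)/ln(z₁/z₀) = 7.45 × 8.9817/4.7770 = 14.0074 m/s

14.0 m/s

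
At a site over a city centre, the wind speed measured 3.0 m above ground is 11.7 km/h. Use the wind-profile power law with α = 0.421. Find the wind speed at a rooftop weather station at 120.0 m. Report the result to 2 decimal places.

Power-law profile: V₂ = V₁ · (z₂/z₁)^α
V₂ = 11.7 × (120.0/3.0)^0.421 = 11.7 × (40.0000)^0.421
    = 11.7 × 4.7257 = 55.2908 km/h

55.29 km/h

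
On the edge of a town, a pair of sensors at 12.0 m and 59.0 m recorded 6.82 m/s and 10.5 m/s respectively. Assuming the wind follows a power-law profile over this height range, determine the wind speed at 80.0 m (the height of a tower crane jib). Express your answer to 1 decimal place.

First find α: α = ln(V₂/V₁)/ln(z₂/z₁) = ln(10.5/6.82)/ln(59.0/12.0) = 0.43152/1.59263 = 0.2709
Extrapolate from 59.0 m to 80.0 m: V₃ = 10.5 × (80.0/59.0)^0.2709 = 10.5 × 1.0860 = 11.4030 m/s

11.4 m/s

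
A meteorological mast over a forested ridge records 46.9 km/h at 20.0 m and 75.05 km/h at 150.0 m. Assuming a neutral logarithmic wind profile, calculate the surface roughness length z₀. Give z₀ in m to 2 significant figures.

z₀ ≈ 0.70 m

Log law: V(z) ∝ ln(z/z₀). With r = V₁/V₂ = 46.9/75.05 = 0.62492,
r · ln(z₂/z₀) = ln(z₁/z₀) ⇒ ln z₀ = (ln z₁ − r·ln z₂)/(1 − r)
ln z₀ = (2.99573 − 0.62492×5.01064) / 0.37508 = -0.3612
z₀ = exp(-0.3612) = 0.6968 m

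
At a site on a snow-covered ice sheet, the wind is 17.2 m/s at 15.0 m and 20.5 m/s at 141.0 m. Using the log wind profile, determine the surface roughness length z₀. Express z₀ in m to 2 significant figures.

Log law: V(z) ∝ ln(z/z₀). With r = V₁/V₂ = 17.2/20.5 = 0.83902,
r · ln(z₂/z₀) = ln(z₁/z₀) ⇒ ln z₀ = (ln z₁ − r·ln z₂)/(1 − r)
ln z₀ = (2.70805 − 0.83902×4.94876) / 0.16098 = -8.9708
z₀ = exp(-8.9708) = 0.0001271 m

z₀ ≈ 0.00013 m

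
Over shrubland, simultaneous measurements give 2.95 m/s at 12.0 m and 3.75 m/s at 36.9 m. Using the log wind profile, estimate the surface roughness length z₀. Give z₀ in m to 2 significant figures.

z₀ ≈ 0.19 m

Log law: V(z) ∝ ln(z/z₀). With r = V₁/V₂ = 2.95/3.75 = 0.78667,
r · ln(z₂/z₀) = ln(z₁/z₀) ⇒ ln z₀ = (ln z₁ − r·ln z₂)/(1 − r)
ln z₀ = (2.48491 − 0.78667×3.60821) / 0.21333 = -1.6573
z₀ = exp(-1.6573) = 0.1907 m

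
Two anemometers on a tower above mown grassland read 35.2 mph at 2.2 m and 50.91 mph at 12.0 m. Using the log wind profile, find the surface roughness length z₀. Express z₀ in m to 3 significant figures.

Log law: V(z) ∝ ln(z/z₀). With r = V₁/V₂ = 35.2/50.91 = 0.69142,
r · ln(z₂/z₀) = ln(z₁/z₀) ⇒ ln z₀ = (ln z₁ − r·ln z₂)/(1 − r)
ln z₀ = (0.78846 − 0.69142×2.48491) / 0.30858 = -3.0126
z₀ = exp(-3.0126) = 0.04916 m

z₀ ≈ 0.0492 m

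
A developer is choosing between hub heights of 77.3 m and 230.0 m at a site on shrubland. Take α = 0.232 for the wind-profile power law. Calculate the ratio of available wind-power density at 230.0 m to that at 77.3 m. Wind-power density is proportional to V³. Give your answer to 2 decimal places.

2.14

Speed ratio: V_B/V_A = (z_B/z_A)^α = (230.0/77.3)^0.232 = (2.9754)^0.232 = 1.28784
Power-density ratio: P_B/P_A = (V_B/V_A)³ = (1.28784)³ = 2.13594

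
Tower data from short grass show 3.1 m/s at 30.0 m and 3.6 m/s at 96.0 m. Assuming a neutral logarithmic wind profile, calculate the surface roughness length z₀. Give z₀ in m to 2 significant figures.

Log law: V(z) ∝ ln(z/z₀). With r = V₁/V₂ = 3.1/3.6 = 0.86111,
r · ln(z₂/z₀) = ln(z₁/z₀) ⇒ ln z₀ = (ln z₁ − r·ln z₂)/(1 − r)
ln z₀ = (3.40120 − 0.86111×4.56435) / 0.13889 = -3.8103
z₀ = exp(-3.8103) = 0.02214 m

z₀ ≈ 0.022 m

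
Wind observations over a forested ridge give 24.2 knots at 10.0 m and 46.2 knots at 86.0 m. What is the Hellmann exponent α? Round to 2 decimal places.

α ≈ 0.30

Power law: V₂/V₁ = (z₂/z₁)^α ⇒ α = ln(V₂/V₁) / ln(z₂/z₁)
α = ln(46.2/24.2) / ln(86.0/10.0) = ln(1.9091) / ln(8.6000)
  = 0.64663 / 2.15176 = 0.30051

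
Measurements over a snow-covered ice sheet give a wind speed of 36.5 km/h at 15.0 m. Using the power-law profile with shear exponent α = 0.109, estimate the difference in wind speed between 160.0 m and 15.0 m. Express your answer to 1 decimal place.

Power law: V₂ = V₁ · (z₂/z₁)^α = 36.5 × (10.6667)^0.109 = 47.2441 km/h
ΔV = 47.2441 − 36.5 = 10.7441 km/h

10.7 km/h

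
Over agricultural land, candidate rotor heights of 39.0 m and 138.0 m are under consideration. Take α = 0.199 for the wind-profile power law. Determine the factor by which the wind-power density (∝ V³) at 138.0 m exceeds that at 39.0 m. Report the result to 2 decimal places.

Speed ratio: V_B/V_A = (z_B/z_A)^α = (138.0/39.0)^0.199 = (3.5385)^0.199 = 1.28592
Power-density ratio: P_B/P_A = (V_B/V_A)³ = (1.28592)³ = 2.12639

2.13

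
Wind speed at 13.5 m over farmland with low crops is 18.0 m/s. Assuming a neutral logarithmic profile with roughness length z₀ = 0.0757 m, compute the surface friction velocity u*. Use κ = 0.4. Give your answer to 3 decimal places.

u* ≈ 1.389 m/s

Log law: V(z) = (u*/κ) · ln(z/z₀) ⇒ u* = κ · V / ln(z/z₀)
u* = 0.4 × 18.0 / ln(13.5/0.0757) = 0.4 × 18.0 / 5.1837
   = 7.2000 / 5.1837 = 1.3890 m/s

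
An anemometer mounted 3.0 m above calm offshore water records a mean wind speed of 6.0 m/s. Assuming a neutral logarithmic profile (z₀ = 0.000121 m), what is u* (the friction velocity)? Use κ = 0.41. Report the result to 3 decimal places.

u* ≈ 0.243 m/s

Log law: V(z) = (u*/κ) · ln(z/z₀) ⇒ u* = κ · V / ln(z/z₀)
u* = 0.41 × 6.0 / ln(3.0/0.000121) = 0.41 × 6.0 / 10.1183
   = 2.4600 / 10.1183 = 0.2431 m/s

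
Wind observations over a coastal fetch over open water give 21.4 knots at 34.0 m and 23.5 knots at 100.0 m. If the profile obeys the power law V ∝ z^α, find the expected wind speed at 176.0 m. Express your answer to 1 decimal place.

First find α: α = ln(V₂/V₁)/ln(z₂/z₁) = ln(23.5/21.4)/ln(100.0/34.0) = 0.09361/1.07881 = 0.0868
Extrapolate from 100.0 m to 176.0 m: V₃ = 23.5 × (176.0/100.0)^0.0868 = 23.5 × 1.0503 = 24.6815 knots

24.7 knots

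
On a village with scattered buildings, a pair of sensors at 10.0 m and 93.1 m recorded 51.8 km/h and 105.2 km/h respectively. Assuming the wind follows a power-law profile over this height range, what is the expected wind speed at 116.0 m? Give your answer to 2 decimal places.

First find α: α = ln(V₂/V₁)/ln(z₂/z₁) = ln(105.2/51.8)/ln(93.1/10.0) = 0.70847/2.23109 = 0.3175
Extrapolate from 93.1 m to 116.0 m: V₃ = 105.2 × (116.0/93.1)^0.3175 = 105.2 × 1.0723 = 112.8091 km/h

112.81 km/h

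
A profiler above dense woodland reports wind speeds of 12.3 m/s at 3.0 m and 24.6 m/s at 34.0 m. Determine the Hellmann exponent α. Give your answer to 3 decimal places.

α ≈ 0.286

Power law: V₂/V₁ = (z₂/z₁)^α ⇒ α = ln(V₂/V₁) / ln(z₂/z₁)
α = ln(24.6/12.3) / ln(34.0/3.0) = ln(2.0000) / ln(11.3333)
  = 0.69315 / 2.42775 = 0.28551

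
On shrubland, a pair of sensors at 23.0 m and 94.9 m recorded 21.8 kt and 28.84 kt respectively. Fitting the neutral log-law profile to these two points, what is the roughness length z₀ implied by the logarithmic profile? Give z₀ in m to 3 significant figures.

Log law: V(z) ∝ ln(z/z₀). With r = V₁/V₂ = 21.8/28.84 = 0.75589,
r · ln(z₂/z₀) = ln(z₁/z₀) ⇒ ln z₀ = (ln z₁ − r·ln z₂)/(1 − r)
ln z₀ = (3.13549 − 0.75589×4.55282) / 0.24411 = -1.2534
z₀ = exp(-1.2534) = 0.2855 m

z₀ ≈ 0.286 m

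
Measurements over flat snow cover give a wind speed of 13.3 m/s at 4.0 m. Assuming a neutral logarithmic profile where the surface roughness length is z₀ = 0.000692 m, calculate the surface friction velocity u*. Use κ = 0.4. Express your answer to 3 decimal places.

u* ≈ 0.614 m/s

Log law: V(z) = (u*/κ) · ln(z/z₀) ⇒ u* = κ · V / ln(z/z₀)
u* = 0.4 × 13.3 / ln(4.0/0.000692) = 0.4 × 13.3 / 8.6622
   = 5.3200 / 8.6622 = 0.6142 m/s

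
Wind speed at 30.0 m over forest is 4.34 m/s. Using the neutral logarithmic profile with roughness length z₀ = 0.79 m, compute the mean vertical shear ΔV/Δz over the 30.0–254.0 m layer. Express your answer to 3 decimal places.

0.011 m/s/m

Log law: V₂ = V₁ · ln(z₂/z₀)/ln(z₁/z₀) = 4.34 × 5.7731/3.6369 = 6.8891 m/s
ΔV/Δz = (6.8891 − 4.34)/(254.0 − 30.0) = 2.5491/224.0000 = 0.01138 m/s/m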